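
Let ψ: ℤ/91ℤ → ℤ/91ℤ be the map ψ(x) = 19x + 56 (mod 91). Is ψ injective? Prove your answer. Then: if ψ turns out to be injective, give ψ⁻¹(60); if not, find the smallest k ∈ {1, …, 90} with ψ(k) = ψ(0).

If ψ(u) = ψ(v), then 19u ≡ 19v (mod 91). Because gcd(19, 91) = 1, we may cancel 19 to get u ≡ v (mod 91).
Thus ψ is injective.
We now compute 19⁻¹ mod 91 explicitly. Euclid's algorithm: 91 = 4·19 + 15, 19 = 1·15 + 4, 15 = 3·4 + 3, 4 = 1·3 + 1; back-substituting gives 1 = 24·19 − 5·91, so 19⁻¹ ≡ 24 (mod 91).
Since ψ is injective, we find ψ⁻¹(60): we need 19x ≡ 60 − 56 ≡ 4 (mod 91). Using 19⁻¹ = 24: x ≡ 24·4 = 96 = 1·91 + 5, so x = 5.
Check: ψ(5) = 19·5 + 56 = 151 = 1·91 + 60 ≡ 60 (mod 91).

5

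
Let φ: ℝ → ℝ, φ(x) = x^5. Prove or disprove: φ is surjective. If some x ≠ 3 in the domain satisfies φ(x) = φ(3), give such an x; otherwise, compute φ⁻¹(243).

3

For any y ∈ ℝ, x = y^{1/5} ∈ ℝ gives φ(x) = y, so φ is surjective.
Since x ↦ x^5 is strictly increasing on ℝ, it is injective there, so no x ≠ 3 in the domain has φ(x) = φ(3). We therefore compute φ⁻¹(243) = 243^{1/5} = 3 (indeed 3^5 = 243).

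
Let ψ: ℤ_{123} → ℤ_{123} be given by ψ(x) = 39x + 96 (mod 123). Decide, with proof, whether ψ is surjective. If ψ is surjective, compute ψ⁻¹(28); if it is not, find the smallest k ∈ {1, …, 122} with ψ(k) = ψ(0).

Recall that surjectivity means every element of the codomain has a preimage under ψ.
Since gcd(39, 123) = 3, we have 39x ≡ 0 (mod 3) for all x, so ψ(x) ≡ 0 (mod 3).
But 1 ≢ 0 (mod 3), so 1 ∈ ℤ_{123} has no preimage. Thus ψ is not surjective.
Since ψ is not surjective, we find the least positive k with ψ(k) = ψ(0): this means 39k ≡ 0 (mod 123), i.e. 123 ∣ 39k. Since gcd(39, 123) = 3, dividing through by 3 this holds exactly when 41 ∣ 13k, and as gcd(13, 41) = 1, exactly when 41 ∣ k.
The smallest positive such k is 41.

41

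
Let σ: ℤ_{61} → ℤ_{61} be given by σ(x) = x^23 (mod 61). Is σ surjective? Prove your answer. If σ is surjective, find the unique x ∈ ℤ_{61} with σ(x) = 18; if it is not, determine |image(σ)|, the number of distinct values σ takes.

35

Since 61 is prime, the nonzero elements of ℤ_{61} form a cyclic group of order 60.
As gcd(23, 60) = 1, raising to the 23rd power is a bijection on this group: if u^23 ≡ v^23 then (uv^{−1})^23 = 1, and the only element of order dividing gcd(23, 60) = 1 is 1, so u = v.
With σ(0) = 0 this makes σ injective on all of ℤ_{61}, hence bijective (finite equal-size domain and codomain). In particular σ is surjective.
Since σ is surjective, we find the preimage of 18. The inverse of x ↦ x^23 on (ℤ_{61})^× is x ↦ x^47, because 23·47 = 1081 = 18·60 + 1 ≡ 1 (mod 60) and x^{60} = 1 for x ≠ 0 (Fermat). So σ⁻¹(18) = 18^47 mod 61.
Repeated squaring mod 61: 18^1 ≡ 18, 18^2 ≡ 18² = 324 ≡ 19, 18^4 ≡ 19² = 361 ≡ 56, 18^8 ≡ 56² = 3136 ≡ 25, 18^16 ≡ 25² = 625 ≡ 15, 18^32 ≡ 15² = 225 ≡ 42. Since 47 = 32 + 8 + 4 + 2 + 1, 18^47 ≡ 42·25·56·19·18: 42·25 = 1050 ≡ 13, then 13·56 = 728 ≡ 57, then 57·19 = 1083 ≡ 46, then 46·18 = 828 ≡ 35. So 18^47 ≡ 35 (mod 61).
Hence σ⁻¹(18) = 35.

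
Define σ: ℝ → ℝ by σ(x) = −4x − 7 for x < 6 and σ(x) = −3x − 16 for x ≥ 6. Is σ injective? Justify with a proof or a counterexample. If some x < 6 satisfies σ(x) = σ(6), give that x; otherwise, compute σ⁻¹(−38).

22/3

Both pieces are strictly decreasing (slopes −4 and −3), so each is injective on its own interval.
The left piece maps (−∞, 6) onto (−31, ∞); the right piece maps [6, ∞) onto (−∞, −34].
These images are disjoint, so no value is attained by both pieces. Therefore σ is injective.
Because the two images are disjoint, no x < 6 has σ(x) = σ(6), so we compute σ⁻¹(−38): −38 lies in (−∞, −34], so solve −3x − 16 = −38: x = (−38 + 16)/(−3) = 22/3.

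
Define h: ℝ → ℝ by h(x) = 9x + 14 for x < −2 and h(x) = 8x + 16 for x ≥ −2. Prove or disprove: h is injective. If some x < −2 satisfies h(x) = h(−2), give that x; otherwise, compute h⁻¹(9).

-7/8

Both pieces are strictly increasing (slopes 9 and 8), so each is injective on its own interval.
The left piece maps (−∞, −2) onto (−∞, −4); the right piece maps [−2, ∞) onto [0, ∞).
These images are disjoint, so no value is attained by both pieces. Thus h is injective.
Because the two images are disjoint, no x < −2 has h(x) = h(−2), so we compute h⁻¹(9): 9 lies in [0, ∞), so solve 8x + 16 = 9: x = (9 − 16)/8 = −7/8.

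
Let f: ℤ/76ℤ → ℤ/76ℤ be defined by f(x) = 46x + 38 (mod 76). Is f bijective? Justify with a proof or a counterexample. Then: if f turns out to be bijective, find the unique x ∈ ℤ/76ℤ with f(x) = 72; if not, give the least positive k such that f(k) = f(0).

We have gcd(46, 76) = 2 > 1. Taking a = 0 and b = 38: f(0) = 38 and f(38) = 46·38 + 38 = 1786 ≡ 38 (mod 76).
So f(0) = f(38) while 0 ≠ 38, thus f is not injective, hence not bijective.
Since f is not bijective, we find the least positive k with f(k) = f(0): this means 46k ≡ 0 (mod 76), i.e. 76 ∣ 46k. Since gcd(46, 76) = 2, dividing through by 2 this holds exactly when 38 ∣ 23k, and as gcd(23, 38) = 1, exactly when 38 ∣ k.
The smallest positive such k is 38.

38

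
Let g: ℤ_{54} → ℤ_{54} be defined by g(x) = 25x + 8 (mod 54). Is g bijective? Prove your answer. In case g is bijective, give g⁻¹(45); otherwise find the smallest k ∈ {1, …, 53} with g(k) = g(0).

49

Recall that g is injective if g(x_1) = g(x_2) implies x_1 = x_2.
Suppose g(x_1) = g(x_2) in ℤ_{54}. Then 25x_1 + 8 ≡ 25x_2 + 8 (mod 54), thus 25(x_1 − x_2) ≡ 0 (mod 54).
Since gcd(25, 54) = 1, 25 is invertible modulo 54, thus x_1 − x_2 ≡ 0 (mod 54), i.e. x_1 = x_2.
We now compute 25⁻¹ mod 54 explicitly. Euclid's algorithm: 54 = 2·25 + 4, 25 = 6·4 + 1; back-substituting gives 1 = 13·25 − 6·54, so 25⁻¹ ≡ 13 (mod 54).
Then y ↦ 13(y − 8) is a two-sided inverse to g, so every y ∈ ℤ_{54} has a preimage.
Thus g is bijective.
Since g is bijective, we find g⁻¹(45): we need 25x ≡ 45 − 8 ≡ 37 (mod 54). Using 25⁻¹ = 13: x ≡ 13·37 = 481 = 8·54 + 49, so x = 49.
Check: g(49) = 25·49 + 8 = 1233 = 22·54 + 45 ≡ 45 (mod 54).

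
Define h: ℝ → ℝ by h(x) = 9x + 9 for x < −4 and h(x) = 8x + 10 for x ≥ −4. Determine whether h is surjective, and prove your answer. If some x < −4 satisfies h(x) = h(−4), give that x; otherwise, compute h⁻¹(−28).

-37/9

Both pieces are strictly increasing (slopes 9 and 8), so each is injective on its own interval.
The left piece maps (−∞, −4) onto (−∞, −27); the right piece maps [−4, ∞) onto [−22, ∞).
The union (−∞, −27) ∪ [−22, ∞) omits the interval between −27 and −22; in particular −27 has no preimage. So h is not surjective.
Because the two images are disjoint, no x < −4 has h(x) = h(−4), so we compute h⁻¹(−28): −28 lies in (−∞, −27), so solve 9x + 9 = −28: x = (−28 − 9)/9 = −37/9.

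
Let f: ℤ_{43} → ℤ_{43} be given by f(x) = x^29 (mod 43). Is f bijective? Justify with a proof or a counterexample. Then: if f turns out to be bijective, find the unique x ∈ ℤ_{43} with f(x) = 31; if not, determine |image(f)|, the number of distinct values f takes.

Since 43 is prime, the nonzero elements of ℤ_{43} form a cyclic group of order 42.
As gcd(29, 42) = 1, raising to the 29th power is a bijection on this group: if x_1^29 ≡ x_2^29 then (x_1x_2^{−1})^29 = 1, and the only element of order dividing gcd(29, 42) = 1 is 1, so x_1 = x_2.
With f(0) = 0 this makes f injective on all of ℤ_{43}, hence bijective (finite equal-size domain and codomain). In particular f is bijective.
Since f is bijective, we find the preimage of 31. The inverse of x ↦ x^29 on (ℤ_{43})^× is x ↦ x^29, because 29·29 = 841 = 20·42 + 1 ≡ 1 (mod 42) and x^{42} = 1 for x ≠ 0 (Fermat). So f⁻¹(31) = 31^29 mod 43.
Repeated squaring mod 43: 31^1 ≡ 31, 31^2 ≡ 31² = 961 ≡ 15, 31^4 ≡ 15² = 225 ≡ 10, 31^8 ≡ 10² = 100 ≡ 14, 31^16 ≡ 14² = 196 ≡ 24. Since 29 = 16 + 8 + 4 + 1, 31^29 ≡ 24·14·10·31: 24·14 = 336 ≡ 35, then 35·10 = 350 ≡ 6, then 6·31 = 186 ≡ 14. So 31^29 ≡ 14 (mod 43).
Hence f⁻¹(31) = 14.

14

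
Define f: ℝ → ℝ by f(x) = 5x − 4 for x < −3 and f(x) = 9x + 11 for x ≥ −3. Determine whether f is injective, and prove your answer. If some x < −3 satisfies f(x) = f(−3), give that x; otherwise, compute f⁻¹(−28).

-24/5

Both pieces are strictly increasing (slopes 5 and 9), so each is injective on its own interval.
The left piece maps (−∞, −3) onto (−∞, −19); the right piece maps [−3, ∞) onto [−16, ∞).
These images are disjoint, so no value is attained by both pieces. Thus f is injective.
Because the two images are disjoint, no x < −3 has f(x) = f(−3), so we compute f⁻¹(−28): −28 lies in (−∞, −19), so solve 5x − 4 = −28: x = (−28 + 4)/5 = −24/5.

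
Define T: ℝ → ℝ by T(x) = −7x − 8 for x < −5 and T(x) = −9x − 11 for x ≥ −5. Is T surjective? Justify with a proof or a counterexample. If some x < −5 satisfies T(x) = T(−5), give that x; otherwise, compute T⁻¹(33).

-6

Both pieces are strictly decreasing (slopes −7 and −9), so each is injective on its own interval.
The left piece maps (−∞, −5) onto (27, ∞); the right piece maps [−5, ∞) onto (−∞, 34].
The union (27, ∞) ∪ (−∞, 34] covers ℝ, so T is surjective.
For the follow-up: the images overlap, so an x < −5 with T(x) = T(−5) exists. T(−5) = 34; solving −7x − 8 = 34 for x < −5 gives x = (34 + 8)/(−7) = −6.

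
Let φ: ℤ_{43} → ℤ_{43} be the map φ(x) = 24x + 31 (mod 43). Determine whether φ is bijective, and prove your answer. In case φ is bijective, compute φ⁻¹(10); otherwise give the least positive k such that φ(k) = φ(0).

26

If φ(s) = φ(t), then 24s ≡ 24t (mod 43). Because gcd(24, 43) = 1, we may cancel 24 to get s ≡ t (mod 43).
We now compute 24⁻¹ mod 43 explicitly. Euclid's algorithm: 43 = 1·24 + 19, 24 = 1·19 + 5, 19 = 3·5 + 4, 5 = 1·4 + 1; back-substituting gives 1 = 9·24 − 5·43, so 24⁻¹ ≡ 9 (mod 43).
Then y ↦ 9(y − 31) is a two-sided inverse to φ, so every y ∈ ℤ_{43} has a preimage.
Hence φ is bijective.
Since φ is bijective, we compute φ⁻¹(10): solve 24x + 31 ≡ 10 (mod 43), i.e. 24x ≡ 22 (mod 43).
Multiplying by 24⁻¹ = 9 gives x ≡ 9·22 = 198 = 4·43 + 26 ≡ 26 (mod 43).
Check: φ(26) = 24·26 + 31 = 655 = 15·43 + 10 ≡ 10 (mod 43).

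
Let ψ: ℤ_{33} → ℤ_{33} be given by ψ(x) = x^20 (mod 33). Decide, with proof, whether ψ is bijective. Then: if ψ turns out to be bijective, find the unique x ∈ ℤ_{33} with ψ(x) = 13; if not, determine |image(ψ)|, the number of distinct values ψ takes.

4

ψ(1) = 1^20 = 1.
ψ(2): Repeated squaring mod 33: 2^1 ≡ 2, 2^2 ≡ 2² = 4, 2^4 ≡ 4² = 16, 2^8 ≡ 16² = 256 ≡ 25, 2^16 ≡ 25² = 625 ≡ 31. Since 20 = 16 + 4, 2^20 ≡ 31·16: 31·16 = 496 ≡ 1. So 2^20 ≡ 1 (mod 33).
So ψ(1) = ψ(2) = 1 while 1 ≠ 2, so ψ is not injective, hence not bijective.
Since ψ is not bijective, we determine |image(ψ)|. Computing x^20 mod 33 for each x (by repeated squaring, reducing mod 33 at every step), the values ψ(0), ψ(1), …, ψ(32) are: 0, 1, 1, 12, 1, 1, 12, 1, 1, 12, 1, 22, 12, 1, 1, 12, 1, 1, 12, 1, 1, 12, 22, 1, 12, 1, 1, 12, 1, 1, 12, 1, 1.
The distinct values are {0, 1, 12, 22}; there are 4 of them.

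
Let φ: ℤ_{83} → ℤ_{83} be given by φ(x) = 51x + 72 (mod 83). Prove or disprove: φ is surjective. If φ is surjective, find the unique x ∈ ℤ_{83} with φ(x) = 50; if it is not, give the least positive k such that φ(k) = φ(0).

37

Since gcd(51, 83) = 1, 51 is invertible modulo 83. Euclid's algorithm: 83 = 1·51 + 32, 51 = 1·32 + 19, 32 = 1·19 + 13, 19 = 1·13 + 6, 13 = 2·6 + 1; back-substituting gives 1 = 70·51 − 43·83, so 51⁻¹ ≡ 70 (mod 83).
For any y ∈ ℤ_{83}, x = 70(y − 72) mod 83 satisfies φ(x) = 51·70(y − 72) + 72 ≡ y (since 51·70 ≡ 1 mod 83). So every y has a preimage.
Thus φ is surjective.
Since φ is surjective, we compute φ⁻¹(50): solve 51x + 72 ≡ 50 (mod 83), i.e. 51x ≡ 61 (mod 83).
Multiplying by 51⁻¹ = 70 gives x ≡ 70·61 = 4270 = 51·83 + 37 ≡ 37 (mod 83).
Check: φ(37) = 51·37 + 72 = 1959 = 23·83 + 50 ≡ 50 (mod 83).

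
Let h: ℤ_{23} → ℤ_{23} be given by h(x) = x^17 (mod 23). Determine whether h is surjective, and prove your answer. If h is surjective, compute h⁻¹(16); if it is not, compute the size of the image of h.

3

Since 23 is prime, the nonzero elements of ℤ_{23} form a cyclic group of order 22.
As gcd(17, 22) = 1, raising to the 17th power is a bijection on this group: if x_1^17 ≡ x_2^17 then (x_1x_2^{−1})^17 = 1, and the only element of order dividing gcd(17, 22) = 1 is 1, so x_1 = x_2.
With h(0) = 0 this makes h injective on all of ℤ_{23}, hence bijective (finite equal-size domain and codomain). In particular h is surjective.
Since h is surjective, we find the preimage of 16. The inverse of x ↦ x^17 on (ℤ_{23})^× is x ↦ x^13, because 17·13 = 221 = 10·22 + 1 ≡ 1 (mod 22) and x^{22} = 1 for x ≠ 0 (Fermat). So h⁻¹(16) = 16^13 mod 23.
Repeated squaring mod 23: 16^1 ≡ 16, 16^2 ≡ 16² = 256 ≡ 3, 16^4 ≡ 3² = 9, 16^8 ≡ 9² = 81 ≡ 12. Since 13 = 8 + 4 + 1, 16^13 ≡ 12·9·16: 12·9 = 108 ≡ 16, then 16·16 = 256 ≡ 3. So 16^13 ≡ 3 (mod 23).
Hence h⁻¹(16) = 3.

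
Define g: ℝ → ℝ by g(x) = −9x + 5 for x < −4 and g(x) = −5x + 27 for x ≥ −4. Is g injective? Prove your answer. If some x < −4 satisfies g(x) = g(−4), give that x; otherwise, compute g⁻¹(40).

Both pieces are strictly decreasing (slopes −9 and −5), so each is injective on its own interval.
The left piece maps (−∞, −4) onto (41, ∞); the right piece maps [−4, ∞) onto (−∞, 47].
These images overlap. In particular g(−4) = 47 (right piece), and solving −9x + 5 = 47 on the left piece gives x = −14/3 < −4.
So g(−14/3) = g(−4) with −14/3 ≠ −4, and g is not injective. This x = −14/3 is the requested value below −4.

-14/3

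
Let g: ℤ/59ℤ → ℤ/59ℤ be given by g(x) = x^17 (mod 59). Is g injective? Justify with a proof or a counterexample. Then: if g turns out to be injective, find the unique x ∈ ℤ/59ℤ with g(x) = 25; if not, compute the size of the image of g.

Since 59 is prime, the nonzero elements of ℤ/59ℤ form a cyclic group of order 58.
As gcd(17, 58) = 1, raising to the 17th power is a bijection on this group: if x_1^17 ≡ x_2^17 then (x_1x_2^{−1})^17 = 1, and the only element of order dividing gcd(17, 58) = 1 is 1, so x_1 = x_2.
With g(0) = 0 this makes g injective on all of ℤ/59ℤ, hence bijective (finite equal-size domain and codomain). In particular g is injective.
Since g is injective, we find the preimage of 25. The inverse of x ↦ x^17 on (ℤ/59ℤ)^× is x ↦ x^41, because 17·41 = 697 = 12·58 + 1 ≡ 1 (mod 58) and x^{58} = 1 for x ≠ 0 (Fermat). So g⁻¹(25) = 25^41 mod 59.
Repeated squaring mod 59: 25^1 ≡ 25, 25^2 ≡ 25² = 625 ≡ 35, 25^4 ≡ 35² = 1225 ≡ 45, 25^8 ≡ 45² = 2025 ≡ 19, 25^16 ≡ 19² = 361 ≡ 7, 25^32 ≡ 7² = 49. Since 41 = 32 + 8 + 1, 25^41 ≡ 49·19·25: 49·19 = 931 ≡ 46, then 46·25 = 1150 ≡ 29. So 25^41 ≡ 29 (mod 59).
Hence g⁻¹(25) = 29.

29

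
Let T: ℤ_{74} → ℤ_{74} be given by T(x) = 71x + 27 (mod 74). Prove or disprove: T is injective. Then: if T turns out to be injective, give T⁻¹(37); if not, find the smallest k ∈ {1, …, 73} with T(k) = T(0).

If T(x_1) = T(x_2), then 71x_1 ≡ 71x_2 (mod 74). Because gcd(71, 74) = 1, we may cancel 71 to get x_1 ≡ x_2 (mod 74).
Thus T is injective.
We now compute 71⁻¹ mod 74 explicitly. Euclid's algorithm: 74 = 1·71 + 3, 71 = 23·3 + 2, 3 = 1·2 + 1; back-substituting gives 1 = 49·71 − 47·74, so 71⁻¹ ≡ 49 (mod 74).
Since T is injective, we find T⁻¹(37): we need 71x ≡ 37 − 27 ≡ 10 (mod 74). Using 71⁻¹ = 49: x ≡ 49·10 = 490 = 6·74 + 46, so x = 46.
Check: T(46) = 71·46 + 27 = 3293 = 44·74 + 37 ≡ 37 (mod 74).

46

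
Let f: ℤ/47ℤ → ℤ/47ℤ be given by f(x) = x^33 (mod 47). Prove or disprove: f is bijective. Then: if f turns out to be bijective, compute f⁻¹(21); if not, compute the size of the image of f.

Since 47 is prime, the nonzero elements of ℤ/47ℤ form a cyclic group of order 46.
As gcd(33, 46) = 1, raising to the 33rd power is a bijection on this group: if u^33 ≡ v^33 then (uv^{−1})^33 = 1, and the only element of order dividing gcd(33, 46) = 1 is 1, so u = v.
With f(0) = 0 this makes f injective on all of ℤ/47ℤ, hence bijective (finite equal-size domain and codomain). In particular f is bijective.
Since f is bijective, we find the preimage of 21. The inverse of x ↦ x^33 on (ℤ/47ℤ)^× is x ↦ x^7, because 33·7 = 231 = 5·46 + 1 ≡ 1 (mod 46) and x^{46} = 1 for x ≠ 0 (Fermat). So f⁻¹(21) = 21^7 mod 47.
Repeated squaring mod 47: 21^1 ≡ 21, 21^2 ≡ 21² = 441 ≡ 18, 21^4 ≡ 18² = 324 ≡ 42. Since 7 = 4 + 2 + 1, 21^7 ≡ 42·18·21: 42·18 = 756 ≡ 4, then 4·21 = 84 ≡ 37. So 21^7 ≡ 37 (mod 47).
Hence f⁻¹(21) = 37.

37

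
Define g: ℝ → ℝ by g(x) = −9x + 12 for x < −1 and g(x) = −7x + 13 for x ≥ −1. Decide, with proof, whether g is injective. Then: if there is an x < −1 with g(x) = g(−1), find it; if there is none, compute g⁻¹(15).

-2/7

Both pieces are strictly decreasing (slopes −9 and −7), so each is injective on its own interval.
The left piece maps (−∞, −1) onto (21, ∞); the right piece maps [−1, ∞) onto (−∞, 20].
These images are disjoint, so no value is attained by both pieces. So g is injective.
Because the two images are disjoint, no x < −1 has g(x) = g(−1), so we compute g⁻¹(15): 15 lies in (−∞, 20], so solve −7x + 13 = 15: x = (15 − 13)/(−7) = −2/7.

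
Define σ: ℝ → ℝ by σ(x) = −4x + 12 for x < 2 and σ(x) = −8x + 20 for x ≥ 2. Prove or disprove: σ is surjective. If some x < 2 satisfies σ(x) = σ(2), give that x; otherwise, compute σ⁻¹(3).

17/8

Both pieces are strictly decreasing (slopes −4 and −8), so each is injective on its own interval.
The left piece maps (−∞, 2) onto (4, ∞); the right piece maps [2, ∞) onto (−∞, 4].
These images together cover ℝ, so σ is surjective.
Because the two images are disjoint, no x < 2 has σ(x) = σ(2), so we compute σ⁻¹(3): 3 lies in (−∞, 4], so solve −8x + 20 = 3: x = (3 − 20)/(−8) = 17/8.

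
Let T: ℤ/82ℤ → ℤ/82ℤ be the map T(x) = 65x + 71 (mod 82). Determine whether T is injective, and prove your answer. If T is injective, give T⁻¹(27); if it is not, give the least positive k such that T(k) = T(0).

By definition, injectivity means: for all a, b in the domain, T(a) = T(b) implies a = b.
If T(a) = T(b), then 65a ≡ 65b (mod 82). Because gcd(65, 82) = 1, we may cancel 65 to get a ≡ b (mod 82).
Thus T is injective.
We now compute 65⁻¹ mod 82 explicitly. Euclid's algorithm: 82 = 1·65 + 17, 65 = 3·17 + 14, 17 = 1·14 + 3, 14 = 4·3 + 2, 3 = 1·2 + 1; back-substituting gives 1 = 53·65 − 42·82, so 65⁻¹ ≡ 53 (mod 82).
Since T is injective, we find T⁻¹(27): we need 65x ≡ 27 − 71 ≡ 38 (mod 82). Using 65⁻¹ = 53: x ≡ 53·38 = 2014 = 24·82 + 46, so x = 46.
Check: T(46) = 65·46 + 71 = 3061 = 37·82 + 27 ≡ 27 (mod 82).

46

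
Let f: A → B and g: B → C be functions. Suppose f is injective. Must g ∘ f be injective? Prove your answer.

not injective

No. Take A = B = C = {1, 2, 3}, f = identity (injective), and g(x) = 1 for every x.
Then (g ∘ f)(1) = 1 = (g ∘ f)(3) with 1 ≠ 3, so g ∘ f is not injective.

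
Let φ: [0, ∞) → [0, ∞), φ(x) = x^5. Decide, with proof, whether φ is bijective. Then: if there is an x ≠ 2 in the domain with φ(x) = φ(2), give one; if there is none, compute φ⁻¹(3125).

On [0, ∞), x ↦ x^5 is strictly increasing (injective) and for any y ∈ [0, ∞) the 5th root y^{1/5} lies in [0, ∞) (surjective). So φ is bijective.
Since x ↦ x^5 is strictly increasing on [0, ∞), it is injective there, so no x ≠ 2 in the domain has φ(x) = φ(2). We therefore compute φ⁻¹(3125) = 3125^{1/5} = 5 (indeed 5^5 = 3125).

5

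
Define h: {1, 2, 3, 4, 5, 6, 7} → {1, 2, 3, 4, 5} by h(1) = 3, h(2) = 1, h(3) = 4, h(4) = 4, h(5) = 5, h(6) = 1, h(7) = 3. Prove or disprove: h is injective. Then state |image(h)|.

h(3) = 4 = h(4) with 3 ≠ 4, so h is not injective.
The image of h is {1, 3, 4, 5}, which has 4 elements.

4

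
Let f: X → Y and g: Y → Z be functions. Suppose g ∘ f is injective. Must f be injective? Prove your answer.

Suppose f(a) = f(b). Applying g: (g ∘ f)(a) = (g ∘ f)(b). Since g ∘ f is injective, a = b. Therefore f is injective.

injective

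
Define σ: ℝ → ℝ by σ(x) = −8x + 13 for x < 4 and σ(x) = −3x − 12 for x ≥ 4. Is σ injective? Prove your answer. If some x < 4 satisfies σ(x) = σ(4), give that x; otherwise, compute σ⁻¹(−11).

3

Both pieces are strictly decreasing (slopes −8 and −3), so each is injective on its own interval.
The left piece maps (−∞, 4) onto (−19, ∞); the right piece maps [4, ∞) onto (−∞, −24].
These images are disjoint, so no value is attained by both pieces. Thus σ is injective.
Because the two images are disjoint, no x < 4 has σ(x) = σ(4), so we compute σ⁻¹(−11): −11 lies in (−19, ∞), so solve −8x + 13 = −11: x = (−11 − 13)/(−8) = 3.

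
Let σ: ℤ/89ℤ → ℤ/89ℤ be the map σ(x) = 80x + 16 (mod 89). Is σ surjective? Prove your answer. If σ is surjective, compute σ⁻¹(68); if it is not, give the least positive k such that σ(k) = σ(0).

14

Since gcd(80, 89) = 1, 80 is invertible modulo 89. Euclid's algorithm: 89 = 1·80 + 9, 80 = 8·9 + 8, 9 = 1·8 + 1; back-substituting gives 1 = 79·80 − 71·89, so 80⁻¹ ≡ 79 (mod 89).
For any y ∈ ℤ/89ℤ, x = 79(y − 16) mod 89 satisfies σ(x) = 80·79(y − 16) + 16 ≡ y (since 80·79 ≡ 1 mod 89). So every y has a preimage.
Thus σ is surjective.
Since σ is surjective, we find σ⁻¹(68): we need 80x ≡ 68 − 16 ≡ 52 (mod 89). Using 80⁻¹ = 79: x ≡ 79·52 = 4108 = 46·89 + 14, so x = 14.
Check: σ(14) = 80·14 + 16 = 1136 = 12·89 + 68 ≡ 68 (mod 89).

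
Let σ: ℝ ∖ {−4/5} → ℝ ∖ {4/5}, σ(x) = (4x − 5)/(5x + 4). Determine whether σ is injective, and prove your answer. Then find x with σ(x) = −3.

Suppose σ(s) = σ(t). Cross-multiplying: (4s − 5)(5t + 4) = (4t − 5)(5s + 4).
Expanding both sides and cancelling the symmetric terms leaves 41·(s − t) = 0. Since 41 ≠ 0, s = t. Thus σ is injective.
Solving σ(x) = −3: cross-multiplying gives 4x − 5 = −3(5x + 4), which rearranges to 19x = −7, so x = −7/19.

-7/19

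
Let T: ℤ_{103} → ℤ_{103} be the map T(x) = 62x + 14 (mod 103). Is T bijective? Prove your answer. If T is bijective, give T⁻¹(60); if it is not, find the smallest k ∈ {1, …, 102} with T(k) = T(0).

24

Suppose T(u) = T(v) in ℤ_{103}. Then 62u + 14 ≡ 62v + 14 (mod 103), thus 62(u − v) ≡ 0 (mod 103).
Since gcd(62, 103) = 1, 62 is invertible modulo 103, thus u − v ≡ 0 (mod 103), i.e. u = v.
We now compute 62⁻¹ mod 103 explicitly. Euclid's algorithm: 103 = 1·62 + 41, 62 = 1·41 + 21, 41 = 1·21 + 20, 21 = 1·20 + 1; back-substituting gives 1 = 5·62 − 3·103, so 62⁻¹ ≡ 5 (mod 103).
For any y ∈ ℤ_{103}, x = 5(y − 14) mod 103 satisfies T(x) = 62·5(y − 14) + 14 ≡ y (since 62·5 ≡ 1 mod 103). So every y has a preimage.
So T is bijective.
Since T is bijective, we find T⁻¹(60): we need 62x ≡ 60 − 14 ≡ 46 (mod 103). Using 62⁻¹ = 5: x ≡ 5·46 = 230 = 2·103 + 24, so x = 24.
Check: T(24) = 62·24 + 14 = 1502 = 14·103 + 60 ≡ 60 (mod 103).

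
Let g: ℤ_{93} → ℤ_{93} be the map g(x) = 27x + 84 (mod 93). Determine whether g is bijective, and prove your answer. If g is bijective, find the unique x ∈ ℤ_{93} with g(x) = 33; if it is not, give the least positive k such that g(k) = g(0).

We have gcd(27, 93) = 3 > 1. Taking a = 0 and b = 31: g(0) = 84 and g(31) = 27·31 + 84 = 921 ≡ 84 (mod 93).
So g(0) = g(31) while 0 ≠ 31, thus g is not injective, hence not bijective.
Since g is not bijective, we find the least positive k with g(k) = g(0): this means 27k ≡ 0 (mod 93), i.e. 93 ∣ 27k. Since gcd(27, 93) = 3, dividing through by 3 this holds exactly when 31 ∣ 9k, and as gcd(9, 31) = 1, exactly when 31 ∣ k.
The smallest positive such k is 31.

31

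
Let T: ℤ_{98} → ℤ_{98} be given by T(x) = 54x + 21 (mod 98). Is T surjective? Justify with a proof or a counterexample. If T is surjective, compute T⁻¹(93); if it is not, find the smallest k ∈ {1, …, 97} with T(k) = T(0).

49

Since gcd(54, 98) = 2, we have 54x ≡ 0 (mod 2) for all x, so T(x) ≡ 1 (mod 2).
But 0 ≢ 1 (mod 2), so 0 ∈ ℤ_{98} has no preimage. Thus T is not surjective.
Since T is not surjective, we find the least positive k with T(k) = T(0): this means 54k ≡ 0 (mod 98), i.e. 98 ∣ 54k. Since gcd(54, 98) = 2, dividing through by 2 this holds exactly when 49 ∣ 27k, and as gcd(27, 49) = 1, exactly when 49 ∣ k.
The smallest positive such k is 49.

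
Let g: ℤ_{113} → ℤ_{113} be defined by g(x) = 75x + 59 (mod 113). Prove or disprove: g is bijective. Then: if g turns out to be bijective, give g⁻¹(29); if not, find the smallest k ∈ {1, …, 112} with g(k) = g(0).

90

Recall: g is injective if g(s) = g(t) implies s = t.
Suppose g(s) = g(t) in ℤ_{113}. Then 75s + 59 ≡ 75t + 59 (mod 113), thus 75(s − t) ≡ 0 (mod 113).
Since gcd(75, 113) = 1, 75 is invertible modulo 113, so s − t ≡ 0 (mod 113), i.e. s = t.
We now compute 75⁻¹ mod 113 explicitly. Euclid's algorithm: 113 = 1·75 + 38, 75 = 1·38 + 37, 38 = 1·37 + 1; back-substituting gives 1 = 110·75 − 73·113, so 75⁻¹ ≡ 110 (mod 113).
For any y ∈ ℤ_{113}, x = 110(y − 59) mod 113 satisfies g(x) = 75·110(y − 59) + 59 ≡ y (since 75·110 ≡ 1 mod 113). So every y has a preimage.
Therefore g is bijective.
Since g is bijective, we compute g⁻¹(29): solve 75x + 59 ≡ 29 (mod 113), i.e. 75x ≡ 83 (mod 113).
Multiplying by 75⁻¹ = 110 gives x ≡ 110·83 = 9130 = 80·113 + 90 ≡ 90 (mod 113).
Check: g(90) = 75·90 + 59 = 6809 = 60·113 + 29 ≡ 29 (mod 113).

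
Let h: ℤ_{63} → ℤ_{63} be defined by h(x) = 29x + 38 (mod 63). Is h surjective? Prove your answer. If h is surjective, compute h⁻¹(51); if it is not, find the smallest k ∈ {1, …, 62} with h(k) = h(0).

Since gcd(29, 63) = 1, 29 is invertible modulo 63. Euclid's algorithm: 63 = 2·29 + 5, 29 = 5·5 + 4, 5 = 1·4 + 1; back-substituting gives 1 = 50·29 − 23·63, so 29⁻¹ ≡ 50 (mod 63).
For any y ∈ ℤ_{63}, x = 50(y − 38) mod 63 satisfies h(x) = 29·50(y − 38) + 38 ≡ y (since 29·50 ≡ 1 mod 63). So every y has a preimage.
Thus h is surjective.
Since h is surjective, we find h⁻¹(51): we need 29x ≡ 51 − 38 ≡ 13 (mod 63). Using 29⁻¹ = 50: x ≡ 50·13 = 650 = 10·63 + 20, so x = 20.
Check: h(20) = 29·20 + 38 = 618 = 9·63 + 51 ≡ 51 (mod 63).

20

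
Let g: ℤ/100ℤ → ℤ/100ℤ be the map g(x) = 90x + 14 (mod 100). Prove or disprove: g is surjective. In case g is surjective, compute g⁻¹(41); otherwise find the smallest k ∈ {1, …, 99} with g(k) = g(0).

10

Since gcd(90, 100) = 10, we have 90x ≡ 0 (mod 10) for all x, so g(x) ≡ 4 (mod 10).
But 0 ≢ 4 (mod 10), so 0 ∈ ℤ/100ℤ has no preimage. Hence g is not surjective.
Since g is not surjective, we find the least positive k with g(k) = g(0): this means 90k ≡ 0 (mod 100), i.e. 100 ∣ 90k. Since gcd(90, 100) = 10, dividing through by 10 this holds exactly when 10 ∣ 9k, and as gcd(9, 10) = 1, exactly when 10 ∣ k.
The smallest positive such k is 10.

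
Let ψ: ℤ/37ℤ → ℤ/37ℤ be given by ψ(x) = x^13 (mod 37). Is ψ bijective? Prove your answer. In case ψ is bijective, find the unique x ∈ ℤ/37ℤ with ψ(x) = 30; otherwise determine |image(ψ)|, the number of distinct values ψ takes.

3

Since 37 is prime, the nonzero elements of ℤ/37ℤ form a cyclic group of order 36.
As gcd(13, 36) = 1, raising to the 13th power is a bijection on this group: if s^13 ≡ t^13 then (st^{−1})^13 = 1, and the only element of order dividing gcd(13, 36) = 1 is 1, so s = t.
With ψ(0) = 0 this makes ψ injective on all of ℤ/37ℤ, hence bijective (finite equal-size domain and codomain). In particular ψ is bijective.
Since ψ is bijective, we find the preimage of 30. The inverse of x ↦ x^13 on (ℤ/37ℤ)^× is x ↦ x^25, because 13·25 = 325 = 9·36 + 1 ≡ 1 (mod 36) and x^{36} = 1 for x ≠ 0 (Fermat). So ψ⁻¹(30) = 30^25 mod 37.
Repeated squaring mod 37: 30^1 ≡ 30, 30^2 ≡ 30² = 900 ≡ 12, 30^4 ≡ 12² = 144 ≡ 33, 30^8 ≡ 33² = 1089 ≡ 16, 30^16 ≡ 16² = 256 ≡ 34. Since 25 = 16 + 8 + 1, 30^25 ≡ 34·16·30: 34·16 = 544 ≡ 26, then 26·30 = 780 ≡ 3. So 30^25 ≡ 3 (mod 37).
Hence ψ⁻¹(30) = 3.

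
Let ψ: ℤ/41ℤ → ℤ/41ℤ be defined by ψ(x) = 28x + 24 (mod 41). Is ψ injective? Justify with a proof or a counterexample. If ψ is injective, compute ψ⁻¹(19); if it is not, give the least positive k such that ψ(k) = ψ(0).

Recall: injectivity means: for all x_1, x_2 in the domain, ψ(x_1) = ψ(x_2) implies x_1 = x_2.
If ψ(x_1) = ψ(x_2), then 28x_1 ≡ 28x_2 (mod 41). Because gcd(28, 41) = 1, we may cancel 28 to get x_1 ≡ x_2 (mod 41).
So ψ is injective.
We now compute 28⁻¹ mod 41 explicitly. Euclid's algorithm: 41 = 1·28 + 13, 28 = 2·13 + 2, 13 = 6·2 + 1; back-substituting gives 1 = 22·28 − 15·41, so 28⁻¹ ≡ 22 (mod 41).
Since ψ is injective, we find ψ⁻¹(19): we need 28x ≡ 19 − 24 ≡ 36 (mod 41). Using 28⁻¹ = 22: x ≡ 22·36 = 792 = 19·41 + 13, so x = 13.
Check: ψ(13) = 28·13 + 24 = 388 = 9·41 + 19 ≡ 19 (mod 41).

13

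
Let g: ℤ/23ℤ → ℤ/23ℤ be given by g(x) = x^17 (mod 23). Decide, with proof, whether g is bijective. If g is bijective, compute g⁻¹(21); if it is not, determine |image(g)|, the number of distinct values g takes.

19

Since 23 is prime, the nonzero elements of ℤ/23ℤ form a cyclic group of order 22.
As gcd(17, 22) = 1, raising to the 17th power is a bijection on this group: if s^17 ≡ t^17 then (st^{−1})^17 = 1, and the only element of order dividing gcd(17, 22) = 1 is 1, so s = t.
With g(0) = 0 this makes g injective on all of ℤ/23ℤ, hence bijective (finite equal-size domain and codomain). In particular g is bijective.
Since g is bijective, we find the preimage of 21. The inverse of x ↦ x^17 on (ℤ/23ℤ)^× is x ↦ x^13, because 17·13 = 221 = 10·22 + 1 ≡ 1 (mod 22) and x^{22} = 1 for x ≠ 0 (Fermat). So g⁻¹(21) = 21^13 mod 23.
Repeated squaring mod 23: 21^1 ≡ 21, 21^2 ≡ 21² = 441 ≡ 4, 21^4 ≡ 4² = 16, 21^8 ≡ 16² = 256 ≡ 3. Since 13 = 8 + 4 + 1, 21^13 ≡ 3·16·21: 3·16 = 48 ≡ 2, then 2·21 = 42 ≡ 19. So 21^13 ≡ 19 (mod 23).
Hence g⁻¹(21) = 19.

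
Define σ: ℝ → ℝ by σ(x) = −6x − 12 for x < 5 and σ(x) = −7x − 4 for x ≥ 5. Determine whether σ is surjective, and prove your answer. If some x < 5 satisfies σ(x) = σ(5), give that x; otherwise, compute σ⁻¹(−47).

9/2

Both pieces are strictly decreasing (slopes −6 and −7), so each is injective on its own interval.
The left piece maps (−∞, 5) onto (−42, ∞); the right piece maps [5, ∞) onto (−∞, −39].
The union (−42, ∞) ∪ (−∞, −39] covers ℝ, so σ is surjective.
For the follow-up: the images overlap, so an x < 5 with σ(x) = σ(5) exists. σ(5) = −39; solving −6x − 12 = −39 for x < 5 gives x = (−39 + 12)/(−6) = 9/2.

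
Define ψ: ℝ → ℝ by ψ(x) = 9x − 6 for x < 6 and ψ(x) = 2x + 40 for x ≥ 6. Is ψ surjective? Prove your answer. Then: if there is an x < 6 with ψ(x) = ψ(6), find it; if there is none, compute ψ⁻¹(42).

Both pieces are strictly increasing (slopes 9 and 2), so each is injective on its own interval.
The left piece maps (−∞, 6) onto (−∞, 48); the right piece maps [6, ∞) onto [52, ∞).
The union (−∞, 48) ∪ [52, ∞) omits the interval between 48 and 52; in particular 48 has no preimage. So ψ is not surjective.
Because the two images are disjoint, no x < 6 has ψ(x) = ψ(6), so we compute ψ⁻¹(42): 42 lies in (−∞, 48), so solve 9x − 6 = 42: x = (42 + 6)/9 = 16/3.

16/3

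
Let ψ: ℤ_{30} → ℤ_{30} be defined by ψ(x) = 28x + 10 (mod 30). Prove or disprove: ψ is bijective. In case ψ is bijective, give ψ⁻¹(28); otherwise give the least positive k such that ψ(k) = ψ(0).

By definition, ψ is injective if ψ(a) = ψ(b) implies a = b.
We have gcd(28, 30) = 2 > 1. Taking a = 0 and b = 15: ψ(0) = 10 and ψ(15) = 28·15 + 10 = 430 ≡ 10 (mod 30).
So ψ(0) = ψ(15) while 0 ≠ 15, therefore ψ is not injective, hence not bijective.
Since ψ is not bijective, we find the least positive k with ψ(k) = ψ(0): this means 28k ≡ 0 (mod 30), i.e. 30 ∣ 28k. Since gcd(28, 30) = 2, dividing through by 2 this holds exactly when 15 ∣ 14k, and as gcd(14, 15) = 1, exactly when 15 ∣ k.
The smallest positive such k is 15.

15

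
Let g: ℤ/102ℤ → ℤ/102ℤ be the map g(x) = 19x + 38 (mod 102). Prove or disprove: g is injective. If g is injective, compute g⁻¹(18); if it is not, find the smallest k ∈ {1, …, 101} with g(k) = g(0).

58

If g(s) = g(t), then 19s ≡ 19t (mod 102). Because gcd(19, 102) = 1, we may cancel 19 to get s ≡ t (mod 102).
So g is injective.
We now compute 19⁻¹ mod 102 explicitly. Euclid's algorithm: 102 = 5·19 + 7, 19 = 2·7 + 5, 7 = 1·5 + 2, 5 = 2·2 + 1; back-substituting gives 1 = 43·19 − 8·102, so 19⁻¹ ≡ 43 (mod 102).
Since g is injective, we find g⁻¹(18): we need 19x ≡ 18 − 38 ≡ 82 (mod 102). Using 19⁻¹ = 43: x ≡ 43·82 = 3526 = 34·102 + 58, so x = 58.
Check: g(58) = 19·58 + 38 = 1140 = 11·102 + 18 ≡ 18 (mod 102).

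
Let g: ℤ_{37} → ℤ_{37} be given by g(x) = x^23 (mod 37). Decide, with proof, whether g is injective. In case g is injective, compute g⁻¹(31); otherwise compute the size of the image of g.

6

Since 37 is prime, the nonzero elements of ℤ_{37} form a cyclic group of order 36.
As gcd(23, 36) = 1, raising to the 23rd power is a bijection on this group: if x_1^23 ≡ x_2^23 then (x_1x_2^{−1})^23 = 1, and the only element of order dividing gcd(23, 36) = 1 is 1, so x_1 = x_2.
With g(0) = 0 this makes g injective on all of ℤ_{37}, hence bijective (finite equal-size domain and codomain). In particular g is injective.
Since g is injective, we find the preimage of 31. The inverse of x ↦ x^23 on (ℤ_{37})^× is x ↦ x^11, because 23·11 = 253 = 7·36 + 1 ≡ 1 (mod 36) and x^{36} = 1 for x ≠ 0 (Fermat). So g⁻¹(31) = 31^11 mod 37.
Repeated squaring mod 37: 31^1 ≡ 31, 31^2 ≡ 31² = 961 ≡ 36, 31^4 ≡ 36² = 1296 ≡ 1, 31^8 ≡ 1² = 1. Since 11 = 8 + 2 + 1, 31^11 ≡ 1·36·31: 1·36 = 36, then 36·31 = 1116 ≡ 6. So 31^11 ≡ 6 (mod 37).
Hence g⁻¹(31) = 6.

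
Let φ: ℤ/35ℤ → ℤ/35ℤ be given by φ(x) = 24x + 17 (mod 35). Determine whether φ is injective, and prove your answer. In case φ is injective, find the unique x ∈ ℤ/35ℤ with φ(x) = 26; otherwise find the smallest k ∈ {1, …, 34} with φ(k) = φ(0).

31

If φ(u) = φ(v), then 24u ≡ 24v (mod 35). Because gcd(24, 35) = 1, we may cancel 24 to get u ≡ v (mod 35).
So φ is injective.
We now compute 24⁻¹ mod 35 explicitly. Euclid's algorithm: 35 = 1·24 + 11, 24 = 2·11 + 2, 11 = 5·2 + 1; back-substituting gives 1 = 19·24 − 13·35, so 24⁻¹ ≡ 19 (mod 35).
Since φ is injective, we find φ⁻¹(26): we need 24x ≡ 26 − 17 ≡ 9 (mod 35). Using 24⁻¹ = 19: x ≡ 19·9 = 171 = 4·35 + 31, so x = 31.
Check: φ(31) = 24·31 + 17 = 761 = 21·35 + 26 ≡ 26 (mod 35).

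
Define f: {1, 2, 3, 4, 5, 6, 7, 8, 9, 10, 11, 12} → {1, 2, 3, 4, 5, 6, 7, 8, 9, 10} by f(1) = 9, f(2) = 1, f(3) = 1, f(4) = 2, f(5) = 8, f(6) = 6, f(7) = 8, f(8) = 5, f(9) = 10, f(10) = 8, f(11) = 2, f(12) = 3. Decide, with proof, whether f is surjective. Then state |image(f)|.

No element maps to 4, so f is not surjective.
The image of f is {1, 2, 3, 5, 6, 8, 9, 10}, which has 8 elements.

8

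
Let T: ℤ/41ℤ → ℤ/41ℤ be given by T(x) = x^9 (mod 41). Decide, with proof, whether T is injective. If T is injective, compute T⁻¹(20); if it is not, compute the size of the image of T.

2

Since 41 is prime, the nonzero elements of ℤ/41ℤ form a cyclic group of order 40.
As gcd(9, 40) = 1, raising to the 9th power is a bijection on this group: if x_1^9 ≡ x_2^9 then (x_1x_2^{−1})^9 = 1, and the only element of order dividing gcd(9, 40) = 1 is 1, so x_1 = x_2.
With T(0) = 0 this makes T injective on all of ℤ/41ℤ, hence bijective (finite equal-size domain and codomain). In particular T is injective.
Since T is injective, we find the preimage of 20. The inverse of x ↦ x^9 on (ℤ/41ℤ)^× is x ↦ x^9, because 9·9 = 81 = 2·40 + 1 ≡ 1 (mod 40) and x^{40} = 1 for x ≠ 0 (Fermat). So T⁻¹(20) = 20^9 mod 41.
Repeated squaring mod 41: 20^1 ≡ 20, 20^2 ≡ 20² = 400 ≡ 31, 20^4 ≡ 31² = 961 ≡ 18, 20^8 ≡ 18² = 324 ≡ 37. Since 9 = 8 + 1, 20^9 ≡ 37·20: 37·20 = 740 ≡ 2. So 20^9 ≡ 2 (mod 41).
Hence T⁻¹(20) = 2.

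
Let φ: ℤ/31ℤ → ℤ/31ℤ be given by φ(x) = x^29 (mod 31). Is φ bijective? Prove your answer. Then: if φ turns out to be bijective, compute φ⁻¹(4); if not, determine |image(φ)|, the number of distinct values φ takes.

8

Since 31 is prime, the nonzero elements of ℤ/31ℤ form a cyclic group of order 30.
As gcd(29, 30) = 1, raising to the 29th power is a bijection on this group: if a^29 ≡ b^29 then (ab^{−1})^29 = 1, and the only element of order dividing gcd(29, 30) = 1 is 1, so a = b.
With φ(0) = 0 this makes φ injective on all of ℤ/31ℤ, hence bijective (finite equal-size domain and codomain). In particular φ is bijective.
Since φ is bijective, we find the preimage of 4. The inverse of x ↦ x^29 on (ℤ/31ℤ)^× is x ↦ x^29, because 29·29 = 841 = 28·30 + 1 ≡ 1 (mod 30) and x^{30} = 1 for x ≠ 0 (Fermat). So φ⁻¹(4) = 4^29 mod 31.
Repeated squaring mod 31: 4^1 ≡ 4, 4^2 ≡ 4² = 16, 4^4 ≡ 16² = 256 ≡ 8, 4^8 ≡ 8² = 64 ≡ 2, 4^16 ≡ 2² = 4. Since 29 = 16 + 8 + 4 + 1, 4^29 ≡ 4·2·8·4: 4·2 = 8, then 8·8 = 64 ≡ 2, then 2·4 = 8. So 4^29 ≡ 8 (mod 31).
Hence φ⁻¹(4) = 8.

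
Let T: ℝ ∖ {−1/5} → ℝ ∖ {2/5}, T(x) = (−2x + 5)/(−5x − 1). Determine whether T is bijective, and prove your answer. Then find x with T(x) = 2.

Suppose T(u) = T(v). Cross-multiplying: (−2u + 5)(−5v − 1) = (−2v + 5)(−5u − 1).
Expanding both sides and cancelling the symmetric terms leaves 27·(u − v) = 0. Since 27 ≠ 0, u = v. So T is injective.
For any y ≠ 2/5, solving y(−5x − 1) = −2x + 5 for x gives a well-defined x ≠ −1/5. So T is surjective.
Hence T is bijective.
Solving T(x) = 2: cross-multiplying gives −2x + 5 = 2(−5x − 1), which rearranges to 8x = −7, so x = −7/8.

-7/8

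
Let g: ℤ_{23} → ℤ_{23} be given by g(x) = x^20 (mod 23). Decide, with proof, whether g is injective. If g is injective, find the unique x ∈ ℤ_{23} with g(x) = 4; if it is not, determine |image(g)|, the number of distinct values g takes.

12

g(11): Repeated squaring mod 23: 11^1 ≡ 11, 11^2 ≡ 11² = 121 ≡ 6, 11^4 ≡ 6² = 36 ≡ 13, 11^8 ≡ 13² = 169 ≡ 8, 11^16 ≡ 8² = 64 ≡ 18. Since 20 = 16 + 4, 11^20 ≡ 18·13: 18·13 = 234 ≡ 4. So 11^20 ≡ 4 (mod 23).
g(12): Repeated squaring mod 23: 12^1 ≡ 12, 12^2 ≡ 12² = 144 ≡ 6, 12^4 ≡ 6² = 36 ≡ 13, 12^8 ≡ 13² = 169 ≡ 8, 12^16 ≡ 8² = 64 ≡ 18. Since 20 = 16 + 4, 12^20 ≡ 18·13: 18·13 = 234 ≡ 4. So 12^20 ≡ 4 (mod 23).
So g(11) = g(12) = 4 while 11 ≠ 12, so g is not injective.
Since g is not injective, we determine |image(g)|. Computing x^20 mod 23 for each x (by repeated squaring, reducing mod 23 at every step), the values g(0), g(1), …, g(22) are: 0, 1, 6, 18, 13, 12, 16, 8, 9, 2, 3, 4, 4, 3, 2, 9, 8, 16, 12, 13, 18, 6, 1.
The distinct values are {0, 1, 2, 3, 4, 6, 8, 9, 12, 13, 16, 18}; there are 12 of them.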